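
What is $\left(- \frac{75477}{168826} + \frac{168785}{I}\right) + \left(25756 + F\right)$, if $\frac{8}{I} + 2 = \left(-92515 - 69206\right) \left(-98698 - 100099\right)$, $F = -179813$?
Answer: $\frac{458056897809451044939}{675304} \approx 6.783 \cdot 10^{14}$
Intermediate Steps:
$I = \frac{8}{32149649635}$ ($I = \frac{8}{-2 + \left(-92515 - 69206\right) \left(-98698 - 100099\right)} = \frac{8}{-2 - -32149649637} = \frac{8}{-2 + 32149649637} = \frac{8}{32149649635} \approx 2.4884 \cdot 10^{-10}$)
$\left(- \frac{75477}{168826} + \frac{168785}{I}\right) + \left(25756 + F\right) = \left(- \frac{75477}{168826} + \frac{168785}{\frac{8}{32149649635}}\right) + \left(25756 - 179813\right) = \left(\left(-75477\right) \frac{1}{168826} + 168785 \cdot \frac{32149649635}{8}\right) - 154057 = \left(- \frac{75477}{168826} + \frac{5426378613643475}{8}\right) - 154057 = \frac{458056897913486353267}{675304} - 154057 = \frac{458056897809451044939}{675304}$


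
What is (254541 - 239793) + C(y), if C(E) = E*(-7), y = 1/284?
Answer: 4188425/284 ≈ 14748.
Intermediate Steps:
y = 1/284 ≈ 0.0035211
C(E) = -7*E
(254541 - 239793) + C(y) = (254541 - 239793) - 7*1/284 = 14748 - 7/284 = 4188425/284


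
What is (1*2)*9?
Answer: 18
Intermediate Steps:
(1*2)*9 = 2*9 = 18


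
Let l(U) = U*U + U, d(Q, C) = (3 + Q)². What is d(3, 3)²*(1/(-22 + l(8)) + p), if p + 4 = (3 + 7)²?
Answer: 3111048/25 ≈ 1.2444e+5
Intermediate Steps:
l(U) = U + U² (l(U) = U² + U = U + U²)
p = 96 (p = -4 + (3 + 7)² = -4 + 10² = -4 + 100 = 96)
d(3, 3)²*(1/(-22 + l(8)) + p) = ((3 + 3)²)²*(1/(-22 + 8*(1 + 8)) + 96) = (6²)²*(1/(-22 + 8*9) + 96) = 36²*(1/(-22 + 72) + 96) = 1296*(1/50 + 96) = 1296*(4801/50) = 3111048/25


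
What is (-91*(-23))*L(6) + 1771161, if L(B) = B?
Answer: 1783719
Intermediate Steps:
(-91*(-23))*L(6) + 1771161 = -91*(-23)*6 + 1771161 = 2093*6 + 1771161 = 12558 + 1771161 = 1783719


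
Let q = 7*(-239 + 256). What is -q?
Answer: -119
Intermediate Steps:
q = 119 (q = 7*17 = 119)
-q = -1*119 = -119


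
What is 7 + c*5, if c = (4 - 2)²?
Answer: 27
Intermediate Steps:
c = 4 (c = 2² = 4)
7 + c*5 = 7 + 4*5 = 7 + 20 = 27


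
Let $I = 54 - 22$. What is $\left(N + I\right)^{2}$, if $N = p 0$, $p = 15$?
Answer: $1024$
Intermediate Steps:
$N = 0$ ($N = 15 \cdot 0 = 0$)
$I = 32$ ($I = 54 - 22 = 32$)
$\left(N + I\right)^{2} = \left(0 + 32\right)^{2} = 32^{2} = 1024$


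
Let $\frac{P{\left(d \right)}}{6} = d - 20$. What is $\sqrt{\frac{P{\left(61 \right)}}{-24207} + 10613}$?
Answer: $\frac{3 \sqrt{76777624315}}{8069} \approx 103.02$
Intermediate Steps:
$P{\left(d \right)} = -120 + 6 d$ ($P{\left(d \right)} = 6 \left(d - 20\right) = 6 \left(-20 + d\right) = -120 + 6 d$)
$\sqrt{\frac{P{\left(61 \right)}}{-24207} + 10613} = \sqrt{\frac{-120 + 6 \cdot 61}{-24207} + 10613} = \sqrt{\left(-120 + 366\right) \left(- \frac{1}{24207}\right) + 10613} = \sqrt{246 \left(- \frac{1}{24207}\right) + 10613} = \sqrt{- \frac{82}{8069} + 10613} = \sqrt{\frac{85636215}{8069}} = \frac{3 \sqrt{76777624315}}{8069}$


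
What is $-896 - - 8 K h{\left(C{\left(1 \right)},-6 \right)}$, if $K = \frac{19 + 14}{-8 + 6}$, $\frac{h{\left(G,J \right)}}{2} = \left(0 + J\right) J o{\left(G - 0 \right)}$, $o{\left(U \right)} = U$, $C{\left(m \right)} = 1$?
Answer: $-10400$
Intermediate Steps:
$h{\left(G,J \right)} = 2 G J^{2}$ ($h{\left(G,J \right)} = 2 \left(0 + J\right) J \left(G - 0\right) = 2 J J \left(G + 0\right) = 2 J^{2} G = 2 G J^{2}$)
$K = - \frac{33}{2}$ ($K = \frac{33}{-2} = 33 \left(- \frac{1}{2}\right) = - \frac{33}{2} \approx -16.5$)
$-896 - - 8 K h{\left(C{\left(1 \right)},-6 \right)} = -896 - \left(-8\right) \left(- \frac{33}{2}\right) 2 \cdot 1 \left(-6\right)^{2} = -896 - 132 \cdot 2 \cdot 1 \cdot 36 = -896 - 132 \cdot 72 = -896 - 9504 = -10400$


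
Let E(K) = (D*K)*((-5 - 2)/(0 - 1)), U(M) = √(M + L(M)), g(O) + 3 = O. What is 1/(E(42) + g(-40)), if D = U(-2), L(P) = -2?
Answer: -43/347593 - 588*I/347593 ≈ -0.00012371 - 0.0016916*I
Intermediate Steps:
g(O) = -3 + O
U(M) = √(-2 + M) (U(M) = √(M - 2) = √(-2 + M))
D = 2*I (D = √(-2 - 2) = √(-4) = 2*I ≈ 2.0*I)
E(K) = 14*I*K (E(K) = ((2*I)*K)*((-5 - 2)/(0 - 1)) = (2*I*K)*(-7/(-1)) = (2*I*K)*(-7*(-1)) = (2*I*K)*7 = 14*I*K)
1/(E(42) + g(-40)) = 1/(14*I*42 + (-3 - 40)) = 1/(588*I - 43) = 1/(-43 + 588*I) = (-43 - 588*I)/347593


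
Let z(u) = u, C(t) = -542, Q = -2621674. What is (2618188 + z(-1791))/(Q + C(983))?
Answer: -2616397/2622216 ≈ -0.99778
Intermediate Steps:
(2618188 + z(-1791))/(Q + C(983)) = (2618188 - 1791)/(-2621674 - 542) = 2616397/(-2622216) = 2616397*(-1/2622216) = -2616397/2622216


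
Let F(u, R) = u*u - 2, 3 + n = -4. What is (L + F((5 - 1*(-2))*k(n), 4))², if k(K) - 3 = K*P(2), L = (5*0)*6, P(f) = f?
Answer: 35129329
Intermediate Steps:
L = 0 (L = 0*6 = 0)
n = -7 (n = -3 - 4 = -7)
k(K) = 3 + 2*K (k(K) = 3 + K*2 = 3 + 2*K)
F(u, R) = -2 + u² (F(u, R) = u² - 2 = -2 + u²)
(L + F((5 - 1*(-2))*k(n), 4))² = (0 + (-2 + ((5 - 1*(-2))*(3 + 2*(-7)))²))² = (0 + (-2 + ((5 + 2)*(3 - 14))²))² = (0 + (-2 + (7*(-11))²))² = (0 + (-2 + (-77)²))² = (0 + (-2 + 5929))² = (0 + 5927)² = 5927² = 35129329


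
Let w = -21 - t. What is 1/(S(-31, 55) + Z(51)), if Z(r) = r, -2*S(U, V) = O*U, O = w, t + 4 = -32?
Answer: 2/567 ≈ 0.0035273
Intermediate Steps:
t = -36 (t = -4 - 32 = -36)
w = 15 (w = -21 - 1*(-36) = -21 + 36 = 15)
O = 15
S(U, V) = -15*U/2
1/(S(-31, 55) + Z(51)) = 1/(-15/2*(-31) + 51) = 1/(465/2 + 51) = 1/(567/2) = 2/567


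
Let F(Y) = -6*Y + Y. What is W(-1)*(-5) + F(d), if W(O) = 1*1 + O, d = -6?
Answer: 30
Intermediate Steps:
F(Y) = -5*Y
W(O) = 1 + O
W(-1)*(-5) + F(d) = (1 - 1)*(-5) - 5*(-6) = 0*(-5) + 30 = 0 + 30 = 30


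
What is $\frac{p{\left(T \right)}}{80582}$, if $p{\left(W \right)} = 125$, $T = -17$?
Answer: $\frac{125}{80582} \approx 0.0015512$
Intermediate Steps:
$\frac{p{\left(T \right)}}{80582} = \frac{125}{80582}$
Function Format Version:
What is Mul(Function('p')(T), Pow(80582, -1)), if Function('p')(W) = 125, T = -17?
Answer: Rational(125, 80582) ≈ 0.0015512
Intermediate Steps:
Mul(Function('p')(T), Pow(80582, -1)) = Mul(125, Pow(80582, -1)) = Mul(125, Rational(1, 80582)) = Rational(125, 80582)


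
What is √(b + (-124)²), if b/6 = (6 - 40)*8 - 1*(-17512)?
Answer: 4*√7426 ≈ 344.70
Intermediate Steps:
b = 103440 (b = 6*((6 - 40)*8 - 1*(-17512)) = 6*(-34*8 + 17512) = 6*(-272 + 17512) = 6*17240 = 103440)
√(b + (-124)²) = √(103440 + (-124)²) = √(103440 + 15376) = √118816 = 4*√7426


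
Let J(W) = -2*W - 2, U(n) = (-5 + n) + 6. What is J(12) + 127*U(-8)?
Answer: -915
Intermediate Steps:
U(n) = 1 + n
J(W) = -2 - 2*W
J(12) + 127*U(-8) = (-2 - 2*12) + 127*(1 - 8) = (-2 - 24) + 127*(-7) = -26 - 889 = -915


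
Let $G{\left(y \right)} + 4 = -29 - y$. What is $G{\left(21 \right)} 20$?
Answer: $-1080$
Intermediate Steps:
$G{\left(y \right)} = -33 - y$ ($G{\left(y \right)} = -4 - \left(29 + y\right) = -33 - y$)
$G{\left(21 \right)} 20 = \left(-33 - 21\right) 20 = \left(-54\right) 20 = -1080$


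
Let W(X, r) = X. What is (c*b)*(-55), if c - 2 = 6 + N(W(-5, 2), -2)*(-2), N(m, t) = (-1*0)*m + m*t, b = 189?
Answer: 124740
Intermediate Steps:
N(m, t) = m*t (N(m, t) = 0*m + m*t = 0 + m*t = m*t)
c = -12 (c = 2 + (6 - 5*(-2)*(-2)) = 2 + (6 + 10*(-2)) = 2 + (6 - 20) = 2 - 14 = -12)
(c*b)*(-55) = -12*189*(-55) = -2268*(-55) = 124740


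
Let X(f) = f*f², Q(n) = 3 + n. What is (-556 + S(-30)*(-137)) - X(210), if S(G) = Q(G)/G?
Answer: -92616793/10 ≈ -9.2617e+6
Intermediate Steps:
S(G) = (3 + G)/G
X(f) = f³
(-556 + S(-30)*(-137)) - X(210) = (-556 + ((3 - 30)/(-30))*(-137)) - 1*210³ = (-556 - 1/30*(-27)*(-137)) - 1*9261000 = (-556 + (9/10)*(-137)) - 9261000 = (-556 - 1233/10) - 9261000 = -6793/10 - 9261000 = -92616793/10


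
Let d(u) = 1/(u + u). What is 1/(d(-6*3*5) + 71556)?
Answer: 180/12880079 ≈ 1.3975e-5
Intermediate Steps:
d(u) = 1/(2*u)
1/(d(-6*3*5) + 71556) = 1/(1/(2*((-6*3*5))) + 71556) = 1/(1/(2*((-18*5))) + 71556) = 1/((½)/(-90) + 71556) = 1/((½)*(-1/90) + 71556) = 1/(-1/180 + 71556) = 1/(12880079/180) = 180/12880079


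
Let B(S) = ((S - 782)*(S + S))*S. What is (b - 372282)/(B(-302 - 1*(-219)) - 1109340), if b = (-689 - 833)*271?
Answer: 392372/6513655 ≈ 0.060238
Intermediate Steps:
B(S) = 2*S²*(-782 + S) (B(S) = ((-782 + S)*(2*S))*S = (2*S*(-782 + S))*S = 2*S²*(-782 + S))
b = -412462 (b = -1522*271 = -412462)
(b - 372282)/(B(-302 - 1*(-219)) - 1109340) = (-412462 - 372282)/(2*(-302 - 1*(-219))²*(-782 + (-302 - 1*(-219))) - 1109340) = -784744/(2*(-302 + 219)²*(-782 + (-302 + 219)) - 1109340) = -784744/(2*(-83)²*(-782 - 83) - 1109340) = -784744/(2*6889*(-865) - 1109340) = -784744/(-11917970 - 1109340) = -784744/(-13027310) = -784744*(-1/13027310) = 392372/6513655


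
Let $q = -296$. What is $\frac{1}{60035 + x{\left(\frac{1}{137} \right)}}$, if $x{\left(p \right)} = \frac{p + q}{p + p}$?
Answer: $\frac{2}{79519} \approx 2.5151 \cdot 10^{-5}$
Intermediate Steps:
$x{\left(p \right)} = \frac{-296 + p}{2 p}$ ($x{\left(p \right)} = \frac{p - 296}{p + p} = \frac{-296 + p}{2 p}$)
$\frac{1}{60035 + x{\left(\frac{1}{137} \right)}} = \frac{1}{60035 + \frac{-296 + \frac{1}{137}}{2 \cdot \frac{1}{137}}} = \frac{1}{60035 + \frac{\frac{1}{\frac{1}{137}} \left(-296 + \frac{1}{137}\right)}{2}} = \frac{1}{60035 + \frac{1}{2} \cdot 137 \left(- \frac{40551}{137}\right)} = \frac{1}{60035 - \frac{40551}{2}} = \frac{1}{\frac{79519}{2}} = \frac{2}{79519}$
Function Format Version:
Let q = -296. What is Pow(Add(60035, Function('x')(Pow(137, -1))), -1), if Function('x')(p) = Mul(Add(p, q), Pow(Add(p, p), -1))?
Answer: Rational(2, 79519) ≈ 2.5151e-5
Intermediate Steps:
Function('x')(p) = Mul(Rational(1, 2), Pow(p, -1), Add(-296, p)) (Function('x')(p) = Mul(Add(p, -296), Pow(Add(p, p), -1)) = Mul(Add(-296, p), Pow(Mul(2, p), -1)) = Mul(Add(-296, p), Mul(Rational(1, 2), Pow(p, -1))) = Mul(Rational(1, 2), Pow(p, -1), Add(-296, p)))
Pow(Add(60035, Function('x')(Pow(137, -1))), -1) = Pow(Add(60035, Mul(Rational(1, 2), Pow(Pow(137, -1), -1), Add(-296, Pow(137, -1)))), -1) = Pow(Add(60035, Mul(Rational(1, 2), Pow(Rational(1, 137), -1), Add(-296, Rational(1, 137)))), -1) = Pow(Add(60035, Mul(Rational(1, 2), 137, Rational(-40551, 137))), -1) = Pow(Add(60035, Rational(-40551, 2)), -1) = Pow(Rational(79519, 2), -1) = Rational(2, 79519)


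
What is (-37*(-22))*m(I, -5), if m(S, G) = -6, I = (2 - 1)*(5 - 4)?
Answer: -4884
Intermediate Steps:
I = 1 (I = 1*1 = 1)
(-37*(-22))*m(I, -5) = -37*(-22)*(-6) = 814*(-6) = -4884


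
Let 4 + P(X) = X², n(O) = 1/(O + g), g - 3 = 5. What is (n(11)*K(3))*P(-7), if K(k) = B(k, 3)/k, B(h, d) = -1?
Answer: -15/19 ≈ -0.78947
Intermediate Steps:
g = 8 (g = 3 + 5 = 8)
K(k) = -1/k
n(O) = 1/(8 + O) (n(O) = 1/(O + 8) = 1/(8 + O))
P(X) = -4 + X²
(n(11)*K(3))*P(-7) = ((-1/3)/(8 + 11))*(-4 + (-7)²) = ((-1*⅓)/19)*(-4 + 49) = ((1/19)*(-⅓))*45 = -1/57*45 = -15/19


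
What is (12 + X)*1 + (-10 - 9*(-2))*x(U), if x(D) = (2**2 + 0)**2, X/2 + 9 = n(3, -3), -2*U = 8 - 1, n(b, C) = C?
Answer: 116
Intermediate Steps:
U = -7/2 (U = -(8 - 1)/2 = -1/2*7 = -7/2 ≈ -3.5000)
X = -24 (X = -18 + 2*(-3) = -18 - 6 = -24)
x(D) = 16 (x(D) = (4 + 0)**2 = 4**2 = 16)
(12 + X)*1 + (-10 - 9*(-2))*x(U) = (12 - 24)*1 + (-10 - 9*(-2))*16 = -12*1 + (-10 + 18)*16 = -12 + 8*16 = -12 + 128 = 116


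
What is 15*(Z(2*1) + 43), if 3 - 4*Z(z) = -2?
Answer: 2655/4 ≈ 663.75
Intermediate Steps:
Z(z) = 5/4 (Z(z) = 3/4 - 1/4*(-2) = 3/4 + 1/2 = 5/4)
15*(Z(2*1) + 43) = 15*(5/4 + 43) = 15*(177/4) = 2655/4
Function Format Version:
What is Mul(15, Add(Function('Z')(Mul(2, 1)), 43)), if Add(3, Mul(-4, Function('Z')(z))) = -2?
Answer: Rational(2655, 4) ≈ 663.75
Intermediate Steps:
Function('Z')(z) = Rational(5, 4) (Function('Z')(z) = Add(Rational(3, 4), Mul(Rational(-1, 4), -2)) = Add(Rational(3, 4), Rational(1, 2)) = Rational(5, 4))
Mul(15, Add(Function('Z')(Mul(2, 1)), 43)) = Mul(15, Add(Rational(5, 4), 43)) = Mul(15, Rational(177, 4)) = Rational(2655, 4)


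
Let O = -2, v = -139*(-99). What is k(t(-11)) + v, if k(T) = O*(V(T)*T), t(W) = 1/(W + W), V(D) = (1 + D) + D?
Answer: 1665091/121 ≈ 13761.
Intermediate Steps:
V(D) = 1 + 2*D
t(W) = 1/(2*W)
v = 13761
k(T) = -2*T*(1 + 2*T) (k(T) = -2*(1 + 2*T)*T = -2*T*(1 + 2*T))
k(t(-11)) + v = -2*(½)/(-11)*(1 + 2*((½)/(-11))) + 13761 = -2*(½)*(-1/11)*(1 + 2*((½)*(-1/11))) + 13761 = -2*(-1/22)*(1 + 2*(-1/22)) + 13761 = -2*(-1/22)*(1 - 1/11) + 13761 = -2*(-1/22)*10/11 + 13761 = 10/121 + 13761 = 1665091/121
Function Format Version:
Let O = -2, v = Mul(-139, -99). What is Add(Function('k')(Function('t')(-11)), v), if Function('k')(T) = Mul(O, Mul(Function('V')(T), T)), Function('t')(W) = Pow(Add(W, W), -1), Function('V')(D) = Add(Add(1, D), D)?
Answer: Rational(1665091, 121) ≈ 13761.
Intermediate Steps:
Function('V')(D) = Add(1, Mul(2, D))
Function('t')(W) = Mul(Rational(1, 2), Pow(W, -1)) (Function('t')(W) = Pow(Mul(2, W), -1) = Mul(Rational(1, 2), Pow(W, -1)))
v = 13761
Function('k')(T) = Mul(-2, T, Add(1, Mul(2, T))) (Function('k')(T) = Mul(-2, Mul(Add(1, Mul(2, T)), T)) = Mul(-2, Mul(T, Add(1, Mul(2, T)))) = Mul(-2, T, Add(1, Mul(2, T))))
Add(Function('k')(Function('t')(-11)), v) = Add(Mul(-2, Mul(Rational(1, 2), Pow(-11, -1)), Add(1, Mul(2, Mul(Rational(1, 2), Pow(-11, -1))))), 13761) = Add(Mul(-2, Mul(Rational(1, 2), Rational(-1, 11)), Add(1, Mul(2, Mul(Rational(1, 2), Rational(-1, 11))))), 13761) = Add(Mul(-2, Rational(-1, 22), Add(1, Mul(2, Rational(-1, 22)))), 13761) = Add(Mul(-2, Rational(-1, 22), Add(1, Rational(-1, 11))), 13761) = Add(Mul(-2, Rational(-1, 22), Rational(10, 11)), 13761) = Add(Rational(10, 121), 13761) = Rational(1665091, 121)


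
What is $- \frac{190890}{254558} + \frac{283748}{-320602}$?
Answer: $- \frac{33357509791}{20402950979} \approx -1.6349$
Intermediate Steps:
$- \frac{190890}{254558} + \frac{283748}{-320602} = \left(-190890\right) \frac{1}{254558} + 283748 \left(- \frac{1}{320602}\right) = - \frac{95445}{127279} - \frac{141874}{160301} = - \frac{33357509791}{20402950979}$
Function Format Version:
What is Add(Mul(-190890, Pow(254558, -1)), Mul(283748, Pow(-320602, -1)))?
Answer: Rational(-33357509791, 20402950979) ≈ -1.6349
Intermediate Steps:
Add(Mul(-190890, Pow(254558, -1)), Mul(283748, Pow(-320602, -1))) = Add(Mul(-190890, Rational(1, 254558)), Mul(283748, Rational(-1, 320602))) = Add(Rational(-95445, 127279), Rational(-141874, 160301)) = Rational(-33357509791, 20402950979)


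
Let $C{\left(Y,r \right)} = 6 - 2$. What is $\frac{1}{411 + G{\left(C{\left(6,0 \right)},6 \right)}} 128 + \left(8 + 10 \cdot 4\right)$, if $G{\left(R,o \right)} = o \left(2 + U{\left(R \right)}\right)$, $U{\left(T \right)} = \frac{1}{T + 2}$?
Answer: $\frac{2560}{53} \approx 48.302$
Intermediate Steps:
$U{\left(T \right)} = \frac{1}{2 + T}$
$C{\left(Y,r \right)} = 4$ ($C{\left(Y,r \right)} = 6 - 2 = 4$)
$G{\left(R,o \right)} = o \left(2 + \frac{1}{2 + R}\right)$
$\frac{1}{411 + G{\left(C{\left(6,0 \right)},6 \right)}} 128 + \left(8 + 10 \cdot 4\right) = \frac{1}{411 + \frac{6 \left(5 + 2 \cdot 4\right)}{2 + 4}} \cdot 128 + \left(8 + 10 \cdot 4\right) = \frac{1}{411 + \frac{6 \left(5 + 8\right)}{6}} \cdot 128 + \left(8 + 40\right) = \frac{1}{411 + 6 \cdot \frac{1}{6} \cdot 13} \cdot 128 + 48 = \frac{1}{411 + 13} \cdot 128 + 48 = \frac{1}{424} \cdot 128 + 48 = \frac{16}{53} + 48 = \frac{2560}{53}$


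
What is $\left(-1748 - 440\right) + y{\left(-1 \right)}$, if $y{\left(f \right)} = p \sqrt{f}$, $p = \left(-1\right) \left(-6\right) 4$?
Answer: $-2188 + 24 i \approx -2188.0 + 24.0 i$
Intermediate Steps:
$p = 24$ ($p = 6 \cdot 4 = 24$)
$y{\left(f \right)} = 24 \sqrt{f}$
$\left(-1748 - 440\right) + y{\left(-1 \right)} = \left(-1748 - 440\right) + 24 \sqrt{-1} = -2188 + 24 i$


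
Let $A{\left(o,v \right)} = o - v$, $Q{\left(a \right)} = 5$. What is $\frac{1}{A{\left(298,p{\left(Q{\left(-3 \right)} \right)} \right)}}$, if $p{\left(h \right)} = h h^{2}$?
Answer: $\frac{1}{173} \approx 0.0057803$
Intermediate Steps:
$p{\left(h \right)} = h^{3}$
$\frac{1}{A{\left(298,p{\left(Q{\left(-3 \right)} \right)} \right)}} = \frac{1}{298 - 5^{3}} = \frac{1}{298 - 125} = \frac{1}{173}$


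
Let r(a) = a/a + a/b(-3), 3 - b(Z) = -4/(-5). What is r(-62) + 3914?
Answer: 42755/11 ≈ 3886.8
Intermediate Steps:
b(Z) = 11/5 (b(Z) = 3 - (-4)/(-5) = 3 - (-4)*(-1)/5 = 3 - 1*⅘ = 3 - ⅘ = 11/5)
r(a) = 1 + 5*a/11 (r(a) = a/a + a/(11/5) = 1 + a*(5/11) = 1 + 5*a/11)
r(-62) + 3914 = (1 + (5/11)*(-62)) + 3914 = (1 - 310/11) + 3914 = -299/11 + 3914 = 42755/11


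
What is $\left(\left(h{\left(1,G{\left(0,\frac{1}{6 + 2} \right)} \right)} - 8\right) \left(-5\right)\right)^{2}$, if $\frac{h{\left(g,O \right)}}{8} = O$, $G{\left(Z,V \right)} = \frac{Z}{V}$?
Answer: $1600$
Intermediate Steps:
$h{\left(g,O \right)} = 8 O$
$\left(\left(h{\left(1,G{\left(0,\frac{1}{6 + 2} \right)} \right)} - 8\right) \left(-5\right)\right)^{2} = \left(\left(8 \frac{0}{\frac{1}{6 + 2}} - 8\right) \left(-5\right)\right)^{2} = \left(\left(8 \frac{0}{\frac{1}{8}} - 8\right) \left(-5\right)\right)^{2} = \left(\left(8 \cdot 0 \frac{1}{\frac{1}{8}} - 8\right) \left(-5\right)\right)^{2} = \left(\left(8 \cdot 0 \cdot 8 - 8\right) \left(-5\right)\right)^{2} = \left(\left(8 \cdot 0 - 8\right) \left(-5\right)\right)^{2} = \left(\left(0 - 8\right) \left(-5\right)\right)^{2} = \left(\left(-8\right) \left(-5\right)\right)^{2} = 40^{2} = 1600$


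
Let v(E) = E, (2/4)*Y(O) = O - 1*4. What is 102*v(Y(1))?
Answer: -612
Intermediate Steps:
Y(O) = -8 + 2*O (Y(O) = 2*(O - 1*4) = 2*(O - 4) = 2*(-4 + O) = -8 + 2*O)
102*v(Y(1)) = 102*(-8 + 2*1) = 102*(-8 + 2) = 102*(-6) = -612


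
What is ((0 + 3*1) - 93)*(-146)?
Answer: 13140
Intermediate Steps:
((0 + 3*1) - 93)*(-146) = ((0 + 3) - 93)*(-146) = (3 - 93)*(-146) = -90*(-146) = 13140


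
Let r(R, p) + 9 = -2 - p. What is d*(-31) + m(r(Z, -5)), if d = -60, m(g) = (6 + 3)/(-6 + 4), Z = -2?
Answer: 3711/2 ≈ 1855.5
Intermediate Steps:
r(R, p) = -11 - p (r(R, p) = -9 + (-2 - p) = -11 - p)
m(g) = -9/2 (m(g) = 9/(-2) = 9*(-½) = -9/2)
d*(-31) + m(r(Z, -5)) = -60*(-31) - 9/2 = 1860 - 9/2 = 3711/2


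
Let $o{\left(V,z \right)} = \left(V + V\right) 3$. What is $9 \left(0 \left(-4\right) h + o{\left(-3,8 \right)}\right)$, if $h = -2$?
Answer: $-162$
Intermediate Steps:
$o{\left(V,z \right)} = 6 V$ ($o{\left(V,z \right)} = 2 V 3 = 6 V$)
$9 \left(0 \left(-4\right) h + o{\left(-3,8 \right)}\right) = 9 \left(0 \left(-4\right) \left(-2\right) + 6 \left(-3\right)\right) = 9 \left(0 \left(-2\right) - 18\right) = 9 \left(0 - 18\right) = 9 \left(-18\right) = -162$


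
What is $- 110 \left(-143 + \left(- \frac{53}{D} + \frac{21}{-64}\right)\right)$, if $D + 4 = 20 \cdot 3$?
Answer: $\frac{3554925}{224} \approx 15870.0$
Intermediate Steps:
$D = 56$ ($D = -4 + 20 \cdot 3 = -4 + 60 = 56$)
$- 110 \left(-143 + \left(- \frac{53}{D} + \frac{21}{-64}\right)\right) = - 110 \left(-143 + \left(- \frac{53}{56} + \frac{21}{-64}\right)\right) = - 110 \left(-143 + \left(\left(-53\right) \frac{1}{56} + 21 \left(- \frac{1}{64}\right)\right)\right) = - 110 \left(-143 - \frac{571}{448}\right) = \left(-110\right) \left(- \frac{64635}{448}\right) = \frac{3554925}{224}$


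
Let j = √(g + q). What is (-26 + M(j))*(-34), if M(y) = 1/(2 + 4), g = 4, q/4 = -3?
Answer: 2635/3 ≈ 878.33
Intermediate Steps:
q = -12 (q = 4*(-3) = -12)
j = 2*I*√2 (j = √(4 - 12) = √(-8) = 2*I*√2 ≈ 2.8284*I)
M(y) = ⅙ (M(y) = 1/6 = ⅙)
(-26 + M(j))*(-34) = (-26 + ⅙)*(-34) = -155/6*(-34) = 2635/3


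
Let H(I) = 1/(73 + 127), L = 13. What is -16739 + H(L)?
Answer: -3347799/200 ≈ -16739.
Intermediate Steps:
H(I) = 1/200
-16739 + H(L) = -16739 + 1/200 = -3347799/200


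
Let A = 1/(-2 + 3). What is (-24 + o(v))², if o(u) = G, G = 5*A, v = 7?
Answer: 361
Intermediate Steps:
A = 1 (A = 1/1 = 1)
G = 5 (G = 5*1 = 5)
o(u) = 5
(-24 + o(v))² = (-24 + 5)² = (-19)² = 361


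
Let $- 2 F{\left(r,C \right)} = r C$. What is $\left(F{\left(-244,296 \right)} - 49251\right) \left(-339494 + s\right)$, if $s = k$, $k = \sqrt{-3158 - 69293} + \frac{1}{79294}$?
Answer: $\frac{353699741430665}{79294} - 13139 i \sqrt{72451} \approx 4.4606 \cdot 10^{9} - 3.5366 \cdot 10^{6} i$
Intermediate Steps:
$F{\left(r,C \right)} = - \frac{C r}{2}$ ($F{\left(r,C \right)} = - \frac{r C}{2} = - \frac{C r}{2}$)
$k = \frac{1}{79294} + i \sqrt{72451}$ ($k = \sqrt{-72451} + \frac{1}{79294} = i \sqrt{72451} + \frac{1}{79294} = \frac{1}{79294} + i \sqrt{72451} \approx 1.2611 \cdot 10^{-5} + 269.17 i$)
$s = \frac{1}{79294} + i \sqrt{72451} \approx 1.2611 \cdot 10^{-5} + 269.17 i$
$\left(F{\left(-244,296 \right)} - 49251\right) \left(-339494 + s\right) = \left(\left(- \frac{1}{2}\right) 296 \left(-244\right) - 49251\right) \left(-339494 + \left(\frac{1}{79294} + i \sqrt{72451}\right)\right) = \left(36112 - 49251\right) \left(- \frac{26919837235}{79294} + i \sqrt{72451}\right) = - 13139 \left(- \frac{26919837235}{79294} + i \sqrt{72451}\right) = \frac{353699741430665}{79294} - 13139 i \sqrt{72451}$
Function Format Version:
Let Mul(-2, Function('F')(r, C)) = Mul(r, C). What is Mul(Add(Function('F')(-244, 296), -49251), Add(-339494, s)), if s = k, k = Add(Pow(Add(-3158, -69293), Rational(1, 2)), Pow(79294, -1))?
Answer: Add(Rational(353699741430665, 79294), Mul(-13139, I, Pow(72451, Rational(1, 2)))) ≈ Add(4.4606e+9, Mul(-3.5366e+6, I))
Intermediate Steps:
Function('F')(r, C) = Mul(Rational(-1, 2), C, r) (Function('F')(r, C) = Mul(Rational(-1, 2), Mul(r, C)) = Mul(Rational(-1, 2), Mul(C, r)) = Mul(Rational(-1, 2), C, r))
k = Add(Rational(1, 79294), Mul(I, Pow(72451, Rational(1, 2)))) (k = Add(Pow(-72451, Rational(1, 2)), Rational(1, 79294)) = Add(Mul(I, Pow(72451, Rational(1, 2))), Rational(1, 79294)) = Add(Rational(1, 79294), Mul(I, Pow(72451, Rational(1, 2)))) ≈ Add(1.2611e-5, Mul(269.17, I)))
s = Add(Rational(1, 79294), Mul(I, Pow(72451, Rational(1, 2)))) ≈ Add(1.2611e-5, Mul(269.17, I))
Mul(Add(Function('F')(-244, 296), -49251), Add(-339494, s)) = Mul(Add(Mul(Rational(-1, 2), 296, -244), -49251), Add(-339494, Add(Rational(1, 79294), Mul(I, Pow(72451, Rational(1, 2)))))) = Mul(Add(36112, -49251), Add(Rational(-26919837235, 79294), Mul(I, Pow(72451, Rational(1, 2))))) = Mul(-13139, Add(Rational(-26919837235, 79294), Mul(I, Pow(72451, Rational(1, 2))))) = Add(Rational(353699741430665, 79294), Mul(-13139, I, Pow(72451, Rational(1, 2))))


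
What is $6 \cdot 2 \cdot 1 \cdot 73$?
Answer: $876$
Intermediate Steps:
$6 \cdot 2 \cdot 1 \cdot 73 = 12 \cdot 1 \cdot 73 = 12 \cdot 73 = 876$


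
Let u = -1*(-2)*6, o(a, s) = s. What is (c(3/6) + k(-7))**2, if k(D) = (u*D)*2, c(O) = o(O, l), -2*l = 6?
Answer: 29241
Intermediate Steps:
l = -3 (l = -1/2*6 = -3)
c(O) = -3
u = 12 (u = 2*6 = 12)
k(D) = 24*D (k(D) = (12*D)*2 = 24*D)
(c(3/6) + k(-7))**2 = (-3 + 24*(-7))**2 = (-3 - 168)**2 = (-171)**2 = 29241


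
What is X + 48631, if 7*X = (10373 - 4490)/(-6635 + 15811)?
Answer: 84423575/1736 ≈ 48631.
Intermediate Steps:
X = 159/1736 (X = ((10373 - 4490)/(-6635 + 15811))/7 = (5883/9176)/7 = (5883*(1/9176))/7 = (⅐)*(159/248) = 159/1736 ≈ 0.091590)
X + 48631 = 159/1736 + 48631 = 84423575/1736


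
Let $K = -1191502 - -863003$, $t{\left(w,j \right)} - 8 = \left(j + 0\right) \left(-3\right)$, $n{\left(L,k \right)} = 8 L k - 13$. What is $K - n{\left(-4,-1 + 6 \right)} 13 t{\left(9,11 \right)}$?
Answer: $-384724$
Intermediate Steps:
$n{\left(L,k \right)} = -13 + 8 L k$ ($n{\left(L,k \right)} = 8 L k - 13 = -13 + 8 L k$)
$t{\left(w,j \right)} = 8 - 3 j$ ($t{\left(w,j \right)} = 8 + \left(j + 0\right) \left(-3\right) = 8 + j \left(-3\right) = 8 - 3 j$)
$K = -328499$ ($K = -1191502 + 863003 = -328499$)
$K - n{\left(-4,-1 + 6 \right)} 13 t{\left(9,11 \right)} = -328499 - \left(-13 + 8 \left(-4\right) \left(-1 + 6\right)\right) 13 \left(8 - 33\right) = -328499 - \left(-13 + 8 \left(-4\right) 5\right) 13 \left(8 - 33\right) = -328499 - \left(-13 - 160\right) 13 \left(-25\right) = -328499 - \left(-173\right) 13 \left(-25\right) = -328499 - \left(-2249\right) \left(-25\right) = -328499 - 56225 = -384724$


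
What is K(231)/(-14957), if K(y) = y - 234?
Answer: 3/14957 ≈ 0.00020057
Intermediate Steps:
K(y) = -234 + y
K(231)/(-14957) = (-234 + 231)/(-14957) = -3*(-1/14957) = 3/14957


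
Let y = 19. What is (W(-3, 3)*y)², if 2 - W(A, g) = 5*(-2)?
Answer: 51984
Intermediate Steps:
W(A, g) = 12 (W(A, g) = 2 - 5*(-2) = 2 - 1*(-10) = 2 + 10 = 12)
(W(-3, 3)*y)² = (12*19)² = 228² = 51984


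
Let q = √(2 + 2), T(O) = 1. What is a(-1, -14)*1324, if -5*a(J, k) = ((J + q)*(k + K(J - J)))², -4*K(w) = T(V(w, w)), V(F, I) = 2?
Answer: -1075419/20 ≈ -53771.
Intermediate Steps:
K(w) = -¼ (K(w) = -¼*1 = -¼)
q = 2 (q = √4 = 2)
a(J, k) = -(2 + J)²*(-¼ + k)²/5 (a(J, k) = -(J + 2)²*(k - ¼)²/5 = -(2 + J)²*(-¼ + k)²/5)
a(-1, -14)*1324 = -(-1 + 4*(-14))²*(2 - 1)²/80*1324 = -1/80*(-1 - 56)²*1²*1324 = -1/80*(-57)²*1*1324 = -1/80*3249*1*1324 = -3249/80*1324 = -1075419/20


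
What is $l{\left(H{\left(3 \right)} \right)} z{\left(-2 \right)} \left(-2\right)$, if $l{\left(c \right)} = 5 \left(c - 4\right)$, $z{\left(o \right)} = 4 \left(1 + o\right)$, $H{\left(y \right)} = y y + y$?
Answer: $320$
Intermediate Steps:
$H{\left(y \right)} = y + y^{2}$ ($H{\left(y \right)} = y^{2} + y = y + y^{2}$)
$z{\left(o \right)} = 4 + 4 o$
$l{\left(c \right)} = -20 + 5 c$ ($l{\left(c \right)} = 5 \left(-4 + c\right) = -20 + 5 c$)
$l{\left(H{\left(3 \right)} \right)} z{\left(-2 \right)} \left(-2\right) = \left(-20 + 5 \cdot 3 \left(1 + 3\right)\right) \left(4 + 4 \left(-2\right)\right) \left(-2\right) = \left(-20 + 5 \cdot 3 \cdot 4\right) \left(4 - 8\right) \left(-2\right) = \left(-20 + 5 \cdot 12\right) \left(-4\right) \left(-2\right) = \left(-20 + 60\right) \left(-4\right) \left(-2\right) = 40 \left(-4\right) \left(-2\right) = \left(-160\right) \left(-2\right) = 320$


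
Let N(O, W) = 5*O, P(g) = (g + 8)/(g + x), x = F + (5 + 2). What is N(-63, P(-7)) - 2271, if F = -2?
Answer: -2586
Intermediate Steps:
x = 5 (x = -2 + (5 + 2) = -2 + 7 = 5)
P(g) = (8 + g)/(5 + g) (P(g) = (g + 8)/(g + 5) = (8 + g)/(5 + g))
N(-63, P(-7)) - 2271 = 5*(-63) - 2271 = -315 - 2271 = -2586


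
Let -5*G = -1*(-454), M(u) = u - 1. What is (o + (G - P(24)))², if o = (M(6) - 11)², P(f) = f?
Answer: 155236/25 ≈ 6209.4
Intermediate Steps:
M(u) = -1 + u
G = -454/5 (G = -(-1)*(-454)/5 = -⅕*454 = -454/5 ≈ -90.800)
o = 36 (o = ((-1 + 6) - 11)² = (5 - 11)² = (-6)² = 36)
(o + (G - P(24)))² = (36 + (-454/5 - 1*24))² = (36 + (-454/5 - 24))² = (36 - 574/5)² = (-394/5)² = 155236/25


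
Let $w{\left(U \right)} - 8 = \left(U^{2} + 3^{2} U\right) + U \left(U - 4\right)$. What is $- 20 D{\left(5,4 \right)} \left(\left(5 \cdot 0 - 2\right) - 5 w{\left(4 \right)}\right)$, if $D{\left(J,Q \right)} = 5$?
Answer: $30200$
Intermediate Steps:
$w{\left(U \right)} = 8 + U^{2} + 9 U + U \left(-4 + U\right)$ ($w{\left(U \right)} = 8 + \left(\left(U^{2} + 3^{2} U\right) + U \left(U - 4\right)\right) = 8 + \left(\left(U^{2} + 9 U\right) + U \left(-4 + U\right)\right) = 8 + \left(U^{2} + 9 U + U \left(-4 + U\right)\right) = 8 + U^{2} + 9 U + U \left(-4 + U\right)$)
$- 20 D{\left(5,4 \right)} \left(\left(5 \cdot 0 - 2\right) - 5 w{\left(4 \right)}\right) = \left(-20\right) 5 \left(\left(5 \cdot 0 - 2\right) - 5 \left(8 + 2 \cdot 4^{2} + 5 \cdot 4\right)\right) = - 100 \left(\left(0 - 2\right) - 5 \left(8 + 2 \cdot 16 + 20\right)\right) = - 100 \left(-2 - 5 \left(8 + 32 + 20\right)\right) = - 100 \left(-2 - 300\right) = \left(-100\right) \left(-302\right) = 30200$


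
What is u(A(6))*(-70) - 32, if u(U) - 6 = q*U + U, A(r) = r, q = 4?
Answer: -2552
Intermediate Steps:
u(U) = 6 + 5*U (u(U) = 6 + (4*U + U) = 6 + 5*U)
u(A(6))*(-70) - 32 = (6 + 5*6)*(-70) - 32 = (6 + 30)*(-70) - 32 = 36*(-70) - 32 = -2520 - 32 = -2552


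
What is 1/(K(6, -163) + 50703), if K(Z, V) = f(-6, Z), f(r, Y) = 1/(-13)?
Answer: 13/659138 ≈ 1.9723e-5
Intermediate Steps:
f(r, Y) = -1/13
K(Z, V) = -1/13
1/(K(6, -163) + 50703) = 1/(-1/13 + 50703) = 1/(659138/13) = 13/659138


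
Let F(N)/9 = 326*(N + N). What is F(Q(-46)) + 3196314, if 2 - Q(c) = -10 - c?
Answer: 2996802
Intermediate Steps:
Q(c) = 12 + c (Q(c) = 2 - (-10 - c) = 2 + (10 + c) = 12 + c)
F(N) = 5868*N (F(N) = 9*(326*(N + N)) = 9*(326*(2*N)) = 9*(652*N) = 5868*N)
F(Q(-46)) + 3196314 = 5868*(12 - 46) + 3196314 = 5868*(-34) + 3196314 = -199512 + 3196314 = 2996802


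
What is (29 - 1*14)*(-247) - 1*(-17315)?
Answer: 13610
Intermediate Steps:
(29 - 1*14)*(-247) - 1*(-17315) = (29 - 14)*(-247) + 17315 = 15*(-247) + 17315 = -3705 + 17315 = 13610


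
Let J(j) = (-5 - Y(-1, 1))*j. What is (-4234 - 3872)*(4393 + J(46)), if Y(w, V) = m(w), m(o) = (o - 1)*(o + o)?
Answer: -32253774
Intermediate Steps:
m(o) = 2*o*(-1 + o) (m(o) = (-1 + o)*(2*o) = 2*o*(-1 + o))
Y(w, V) = 2*w*(-1 + w)
J(j) = -9*j (J(j) = (-5 - 2*(-1)*(-1 - 1))*j = (-5 - 2*(-1)*(-2))*j = (-5 - 1*4)*j = (-5 - 4)*j = -9*j)
(-4234 - 3872)*(4393 + J(46)) = (-4234 - 3872)*(4393 - 9*46) = -8106*(4393 - 414) = -8106*3979 = -32253774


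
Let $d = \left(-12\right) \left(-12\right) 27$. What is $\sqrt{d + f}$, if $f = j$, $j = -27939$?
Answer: $i \sqrt{24051} \approx 155.08 i$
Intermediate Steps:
$d = 3888$ ($d = 144 \cdot 27 = 3888$)
$f = -27939$
$\sqrt{d + f} = \sqrt{3888 - 27939} = \sqrt{-24051} = i \sqrt{24051}$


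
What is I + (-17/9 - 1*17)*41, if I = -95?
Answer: -7825/9 ≈ -869.44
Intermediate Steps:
I + (-17/9 - 1*17)*41 = -95 + (-17/9 - 1*17)*41 = -95 + (-17*⅑ - 17)*41 = -95 + (-17/9 - 17)*41 = -95 - 170/9*41 = -95 - 6970/9 = -7825/9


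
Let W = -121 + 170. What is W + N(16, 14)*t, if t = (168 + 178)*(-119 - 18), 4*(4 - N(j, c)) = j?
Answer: 49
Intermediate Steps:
N(j, c) = 4 - j/4
W = 49
t = -47402 (t = 346*(-137) = -47402)
W + N(16, 14)*t = 49 + (4 - 1/4*16)*(-47402) = 49 + (4 - 4)*(-47402) = 49 + 0*(-47402) = 49 + 0 = 49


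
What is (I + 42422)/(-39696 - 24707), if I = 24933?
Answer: -67355/64403 ≈ -1.0458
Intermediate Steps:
(I + 42422)/(-39696 - 24707) = (24933 + 42422)/(-39696 - 24707) = 67355/(-64403) = 67355*(-1/64403) = -67355/64403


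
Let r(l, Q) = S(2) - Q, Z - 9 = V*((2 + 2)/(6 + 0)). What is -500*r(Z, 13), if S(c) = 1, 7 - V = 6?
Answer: 6000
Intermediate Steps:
V = 1 (V = 7 - 1*6 = 7 - 6 = 1)
Z = 29/3 (Z = 9 + 1*((2 + 2)/(6 + 0)) = 9 + 1*(4/6) = 9 + 1*(4*(⅙)) = 9 + 1*(⅔) = 9 + ⅔ = 29/3 ≈ 9.6667)
r(l, Q) = 1 - Q
-500*r(Z, 13) = -500*(1 - 1*13) = -500*(1 - 13) = -500*(-12) = 6000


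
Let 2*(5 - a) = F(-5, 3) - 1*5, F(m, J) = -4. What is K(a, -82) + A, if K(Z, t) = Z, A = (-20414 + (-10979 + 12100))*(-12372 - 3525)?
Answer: 613401661/2 ≈ 3.0670e+8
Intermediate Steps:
A = 306700821 (A = (-20414 + 1121)*(-15897) = -19293*(-15897) = 306700821)
a = 19/2 (a = 5 - (-4 - 1*5)/2 = 5 - (-4 - 5)/2 = 5 - ½*(-9) = 5 + 9/2 = 19/2 ≈ 9.5000)
K(a, -82) + A = 19/2 + 306700821 = 613401661/2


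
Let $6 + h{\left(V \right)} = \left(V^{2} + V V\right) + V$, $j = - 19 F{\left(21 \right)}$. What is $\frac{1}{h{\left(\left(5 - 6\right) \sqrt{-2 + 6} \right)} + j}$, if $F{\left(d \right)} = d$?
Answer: $- \frac{1}{399} \approx -0.0025063$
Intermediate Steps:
$j = -399$ ($j = \left(-19\right) 21 = -399$)
$h{\left(V \right)} = -6 + V + 2 V^{2}$ ($h{\left(V \right)} = -6 + \left(\left(V^{2} + V V\right) + V\right) = -6 + \left(\left(V^{2} + V^{2}\right) + V\right) = -6 + \left(2 V^{2} + V\right) = -6 + \left(V + 2 V^{2}\right) = -6 + V + 2 V^{2}$)
$\frac{1}{h{\left(\left(5 - 6\right) \sqrt{-2 + 6} \right)} + j} = \frac{1}{\left(-6 + \left(5 - 6\right) \sqrt{-2 + 6} + 2 \left(\left(5 - 6\right) \sqrt{-2 + 6}\right)^{2}\right) - 399} = \frac{1}{\left(-6 - \sqrt{4} + 2 \left(- \sqrt{4}\right)^{2}\right) - 399} = \frac{1}{\left(-6 - 2 + 2 \left(\left(-1\right) 2\right)^{2}\right) - 399} = \frac{1}{\left(-6 - 2 + 2 \left(-2\right)^{2}\right) - 399} = \frac{1}{\left(-6 - 2 + 2 \cdot 4\right) - 399} = \frac{1}{\left(-6 - 2 + 8\right) - 399} = \frac{1}{0 - 399} = \frac{1}{-399} = - \frac{1}{399}$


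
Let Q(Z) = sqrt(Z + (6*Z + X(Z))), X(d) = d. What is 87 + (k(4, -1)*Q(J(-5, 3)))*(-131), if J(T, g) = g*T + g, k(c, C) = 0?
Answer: 87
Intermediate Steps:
J(T, g) = g + T*g (J(T, g) = T*g + g = g + T*g)
Q(Z) = 2*sqrt(2)*sqrt(Z) (Q(Z) = sqrt(Z + (6*Z + Z)) = sqrt(Z + 7*Z) = sqrt(8*Z) = 2*sqrt(2)*sqrt(Z))
87 + (k(4, -1)*Q(J(-5, 3)))*(-131) = 87 + (0*(2*sqrt(2)*sqrt(3*(1 - 5))))*(-131) = 87 + (0*(2*sqrt(2)*sqrt(3*(-4))))*(-131) = 87 + (0*(2*sqrt(2)*sqrt(-12)))*(-131) = 87 + (0*(2*sqrt(2)*(2*I*sqrt(3))))*(-131) = 87 + (0*(4*I*sqrt(6)))*(-131) = 87 + 0*(-131) = 87 + 0 = 87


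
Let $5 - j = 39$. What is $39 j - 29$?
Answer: $-1355$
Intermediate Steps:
$j = -34$ ($j = 5 - 39 = -34$)
$39 j - 29 = 39 \left(-34\right) - 29 = -1326 - 29 = -1355$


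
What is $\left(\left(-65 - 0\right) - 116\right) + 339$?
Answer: $158$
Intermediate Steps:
$\left(\left(-65 - 0\right) - 116\right) + 339 = \left(\left(-65 + 0\right) - 116\right) + 339 = \left(-65 - 116\right) + 339 = -181 + 339 = 158$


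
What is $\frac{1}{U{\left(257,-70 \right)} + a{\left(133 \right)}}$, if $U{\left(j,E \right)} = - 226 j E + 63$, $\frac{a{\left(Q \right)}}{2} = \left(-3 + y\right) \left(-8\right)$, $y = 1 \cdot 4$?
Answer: $\frac{1}{4065787} \approx 2.4595 \cdot 10^{-7}$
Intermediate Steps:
$y = 4$
$a{\left(Q \right)} = -16$ ($a{\left(Q \right)} = 2 \left(-3 + 4\right) \left(-8\right) = 2 \cdot 1 \left(-8\right) = 2 \left(-8\right) = -16$)
$U{\left(j,E \right)} = 63 - 226 E j$ ($U{\left(j,E \right)} = - 226 E j + 63 = 63 - 226 E j$)
$\frac{1}{U{\left(257,-70 \right)} + a{\left(133 \right)}} = \frac{1}{\left(63 - \left(-15820\right) 257\right) - 16} = \frac{1}{\left(63 + 4065740\right) - 16} = \frac{1}{4065803 - 16} = \frac{1}{4065787}$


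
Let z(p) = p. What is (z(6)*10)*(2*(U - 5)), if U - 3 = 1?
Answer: -120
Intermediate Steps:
U = 4 (U = 3 + 1 = 4)
(z(6)*10)*(2*(U - 5)) = (6*10)*(2*(4 - 5)) = 60*(2*(-1)) = 60*(-2) = -120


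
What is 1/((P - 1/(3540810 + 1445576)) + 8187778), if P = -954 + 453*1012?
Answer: 4986386/43108603430359 ≈ 1.1567e-7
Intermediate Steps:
P = 457482 (P = -954 + 458436 = 457482)
1/((P - 1/(3540810 + 1445576)) + 8187778) = 1/((457482 - 1/(3540810 + 1445576)) + 8187778) = 1/((457482 - 1/4986386) + 8187778) = 1/(2281181840051/4986386 + 8187778) = 1/(43108603430359/4986386) = 4986386/43108603430359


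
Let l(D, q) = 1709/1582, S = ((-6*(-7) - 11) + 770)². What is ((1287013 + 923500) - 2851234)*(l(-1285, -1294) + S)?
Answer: -650341099688011/1582 ≈ -4.1109e+11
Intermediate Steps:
S = 641601 (S = ((42 - 11) + 770)² = (31 + 770)² = 801² = 641601)
l(D, q) = 1709/1582 (l(D, q) = 1709*(1/1582) = 1709/1582)
((1287013 + 923500) - 2851234)*(l(-1285, -1294) + S) = ((1287013 + 923500) - 2851234)*(1709/1582 + 641601) = (2210513 - 2851234)*(1015014491/1582) = -640721*1015014491/1582 = -650341099688011/1582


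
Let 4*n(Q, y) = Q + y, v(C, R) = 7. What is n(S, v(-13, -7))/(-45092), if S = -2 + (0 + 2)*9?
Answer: -23/180368 ≈ -0.00012752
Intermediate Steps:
S = 16 (S = -2 + 2*9 = -2 + 18 = 16)
n(Q, y) = Q/4 + y/4 (n(Q, y) = (Q + y)/4 = Q/4 + y/4)
n(S, v(-13, -7))/(-45092) = ((¼)*16 + (¼)*7)/(-45092) = (4 + 7/4)*(-1/45092) = (23/4)*(-1/45092) = -23/180368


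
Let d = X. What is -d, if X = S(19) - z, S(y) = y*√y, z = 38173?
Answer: 38173 - 19*√19 ≈ 38090.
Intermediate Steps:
S(y) = y^(3/2)
X = -38173 + 19*√19 (X = 19^(3/2) - 1*38173 = 19*√19 - 38173 = -38173 + 19*√19 ≈ -38090.)
d = -38173 + 19*√19 ≈ -38090.
-d = -(-38173 + 19*√19) = 38173 - 19*√19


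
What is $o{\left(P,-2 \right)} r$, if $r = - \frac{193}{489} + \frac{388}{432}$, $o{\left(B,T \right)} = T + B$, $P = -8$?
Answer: $- \frac{44315}{8802} \approx -5.0347$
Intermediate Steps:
$o{\left(B,T \right)} = B + T$
$r = \frac{8863}{17604}$ ($r = \left(-193\right) \frac{1}{489} + 388 \cdot \frac{1}{432} = - \frac{193}{489} + \frac{97}{108} = \frac{8863}{17604} \approx 0.50346$)
$o{\left(P,-2 \right)} r = \left(-8 - 2\right) \frac{8863}{17604} = \left(-10\right) \frac{8863}{17604} = - \frac{44315}{8802}$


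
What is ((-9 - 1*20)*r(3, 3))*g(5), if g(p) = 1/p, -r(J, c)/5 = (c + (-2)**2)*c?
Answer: 609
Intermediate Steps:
r(J, c) = -5*c*(4 + c) (r(J, c) = -5*(c + (-2)**2)*c = -5*(c + 4)*c = -5*(4 + c)*c = -5*c*(4 + c))
((-9 - 1*20)*r(3, 3))*g(5) = ((-9 - 1*20)*(-5*3*(4 + 3)))/5 = ((-9 - 20)*(-5*3*7))*(1/5) = -29*(-105)*(1/5) = 3045*(1/5) = 609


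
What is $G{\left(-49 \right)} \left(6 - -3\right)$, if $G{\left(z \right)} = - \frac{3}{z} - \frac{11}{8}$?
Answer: $- \frac{4635}{392} \approx -11.824$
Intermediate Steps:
$G{\left(z \right)} = - \frac{11}{8} - \frac{3}{z}$ ($G{\left(z \right)} = - \frac{3}{z} - \frac{11}{8} = - \frac{11}{8} - \frac{3}{z}$)
$G{\left(-49 \right)} \left(6 - -3\right) = \left(- \frac{11}{8} - \frac{3}{-49}\right) \left(6 - -3\right) = \left(- \frac{11}{8} - - \frac{3}{49}\right) \left(6 + 3\right) = \left(- \frac{11}{8} + \frac{3}{49}\right) 9 = \left(- \frac{515}{392}\right) 9 = - \frac{4635}{392}$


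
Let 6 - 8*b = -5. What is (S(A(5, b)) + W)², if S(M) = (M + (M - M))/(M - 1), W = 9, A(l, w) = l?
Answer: 1681/16 ≈ 105.06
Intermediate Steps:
b = 11/8 (b = ¾ - ⅛*(-5) = ¾ + 5/8 = 11/8 ≈ 1.3750)
S(M) = M/(-1 + M) (S(M) = (M + 0)/(-1 + M) = M/(-1 + M))
(S(A(5, b)) + W)² = (5/(-1 + 5) + 9)² = (5/4 + 9)² = (41/4)² = 1681/16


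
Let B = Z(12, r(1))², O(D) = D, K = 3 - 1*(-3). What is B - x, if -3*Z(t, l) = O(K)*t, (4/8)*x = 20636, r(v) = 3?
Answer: -40696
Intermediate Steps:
K = 6 (K = 3 + 3 = 6)
x = 41272 (x = 2*20636 = 41272)
Z(t, l) = -2*t
B = 576 (B = (-2*12)² = (-24)² = 576)
B - x = 576 - 1*41272 = 576 - 41272 = -40696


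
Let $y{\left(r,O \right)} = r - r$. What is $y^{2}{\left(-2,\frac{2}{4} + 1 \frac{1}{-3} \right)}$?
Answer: $0$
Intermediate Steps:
$y{\left(r,O \right)} = 0$
$y^{2}{\left(-2,\frac{2}{4} + 1 \frac{1}{-3} \right)} = 0^{2} = 0$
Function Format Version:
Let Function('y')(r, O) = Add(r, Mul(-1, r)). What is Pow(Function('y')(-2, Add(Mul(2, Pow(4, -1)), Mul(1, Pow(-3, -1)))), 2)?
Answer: 0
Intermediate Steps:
Function('y')(r, O) = 0
Pow(Function('y')(-2, Add(Mul(2, Pow(4, -1)), Mul(1, Pow(-3, -1)))), 2) = Pow(0, 2) = 0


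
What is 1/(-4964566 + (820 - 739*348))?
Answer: -1/5220918 ≈ -1.9154e-7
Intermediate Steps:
1/(-4964566 + (820 - 739*348)) = 1/(-4964566 + (820 - 257172)) = 1/(-4964566 - 256352) = 1/(-5220918) = -1/5220918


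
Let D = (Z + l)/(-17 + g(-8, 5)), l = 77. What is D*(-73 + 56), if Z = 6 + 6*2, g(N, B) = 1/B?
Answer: 8075/84 ≈ 96.131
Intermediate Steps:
Z = 18 (Z = 6 + 12 = 18)
D = -475/84 (D = (18 + 77)/(-17 + 1/5) = 95/(-17 + 1/5) = 95/(-84/5) = 95*(-5/84) = -475/84 ≈ -5.6548)
D*(-73 + 56) = -475*(-73 + 56)/84 = -475/84*(-17) = 8075/84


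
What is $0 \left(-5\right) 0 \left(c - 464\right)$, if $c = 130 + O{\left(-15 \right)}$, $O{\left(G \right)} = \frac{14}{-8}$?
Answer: $0$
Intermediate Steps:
$O{\left(G \right)} = - \frac{7}{4}$ ($O{\left(G \right)} = 14 \left(- \frac{1}{8}\right) = - \frac{7}{4}$)
$c = \frac{513}{4}$ ($c = 130 - \frac{7}{4} = \frac{513}{4} \approx 128.25$)
$0 \left(-5\right) 0 \left(c - 464\right) = 0 \left(-5\right) 0 \left(\frac{513}{4} - 464\right) = 0 \cdot 0 \left(- \frac{1343}{4}\right) = 0 \left(- \frac{1343}{4}\right) = 0$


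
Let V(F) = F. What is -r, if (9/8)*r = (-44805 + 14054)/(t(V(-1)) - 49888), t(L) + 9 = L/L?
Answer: -4393/8019 ≈ -0.54782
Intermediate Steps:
t(L) = -8 (t(L) = -9 + L/L = -9 + 1 = -8)
r = 4393/8019 (r = 8*((-44805 + 14054)/(-8 - 49888))/9 = 8*(-30751/(-49896))/9 = 8*(-30751*(-1/49896))/9 = (8/9)*(4393/7128) = 4393/8019 ≈ 0.54782)
-r = -1*4393/8019 = -4393/8019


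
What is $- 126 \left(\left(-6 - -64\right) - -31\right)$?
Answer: $-11214$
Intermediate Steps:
$- 126 \left(\left(-6 - -64\right) - -31\right) = - 126 \left(\left(-6 + 64\right) + \left(-12 + 43\right)\right) = - 126 \left(58 + 31\right) = \left(-126\right) 89 = -11214$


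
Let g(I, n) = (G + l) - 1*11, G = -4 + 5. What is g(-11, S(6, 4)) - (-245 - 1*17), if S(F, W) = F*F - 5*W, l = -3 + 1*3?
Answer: 252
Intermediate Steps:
G = 1
l = 0 (l = -3 + 3 = 0)
S(F, W) = F**2 - 5*W
g(I, n) = -10 (g(I, n) = (1 + 0) - 1*11 = 1 - 11 = -10)
g(-11, S(6, 4)) - (-245 - 1*17) = -10 - (-245 - 1*17) = -10 - (-245 - 17) = -10 - 1*(-262) = -10 + 262 = 252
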